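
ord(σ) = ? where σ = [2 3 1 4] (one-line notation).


Cycle decomposition: (1 2 3)
Cycle lengths: 3
Order = lcm(3) = 3

ord(σ) = 3


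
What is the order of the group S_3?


|S_n| = n! (number of permutations of n symbols)
|S_3| = 3! = 6

|S_3| = 6


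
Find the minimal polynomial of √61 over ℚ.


√61 satisfies x² - 61 = 0, irreducible over ℚ since 61 is squarefree

Minimal polynomial: x² - 61


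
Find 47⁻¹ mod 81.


Use the extended Euclidean algorithm to write 1 = 47·s + 81·t; then s mod 81 is the inverse.
Euclidean algorithm:
  47 = 0·81 + 47
  81 = 1·47 + 34
  47 = 1·34 + 13
  34 = 2·13 + 8
  13 = 1·8 + 5
  8 = 1·5 + 3
  5 = 1·3 + 2
  3 = 1·2 + 1
  2 = 2·1 + 0
gcd(47,81) = 1
Back-substitution gives: 47·(-31) + 81·(18) = 1
So 47⁻¹ ≡ -31 ≡ 50 (mod 81)
Check: 47 × 50 = 2350 ≡ 1 (mod 81) ✓

47⁻¹ ≡ 50 (mod 81)


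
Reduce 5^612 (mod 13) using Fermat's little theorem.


Fermat's little theorem: if p is prime and gcd(a,p)=1, then a^(p-1) ≡ 1 (mod p)
p = 13 is prime, gcd(5,13) = 1
Reduce exponent: 612 mod 12 = 0
So 5^612 ≡ 5^0 (mod 13)
5^0 = 1

5^612 ≡ 1 (mod 13)


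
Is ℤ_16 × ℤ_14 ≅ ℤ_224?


Comparing ℤ_16 × ℤ_14 and ℤ_224:
gcd(16,14) = 2 ≠ 1. Max element order in ℤ_16×ℤ_14 is lcm(16,14) = 112 < 224, so it has no element of order 224

No, ℤ_16 × ℤ_14 ≇ ℤ_224


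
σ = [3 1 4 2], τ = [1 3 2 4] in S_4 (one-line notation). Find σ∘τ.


σ∘τ: apply τ first, then σ
1 →τ 1 →σ 3
2 →τ 3 →σ 4
3 →τ 2 →σ 1
4 →τ 4 →σ 2

σ∘τ = [3 4 1 2]


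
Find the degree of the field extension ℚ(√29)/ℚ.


√29 has minimal polynomial x² - 29 (irreducible over ℚ since 29 is squarefree)

[ℚ(√29)/ℚ] = 2


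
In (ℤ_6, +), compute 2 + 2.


Operation: addition mod 6
2 + 2 = (a + b) mod 6 with a = 2, b = 2

2 + 2 = 4


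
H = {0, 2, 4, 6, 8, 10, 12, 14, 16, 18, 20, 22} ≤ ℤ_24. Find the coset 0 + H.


0 + H = {0 + h (mod 24) : h ∈ H}
0+0=0, 0+2=2, 0+4=4, 0+6=6, 0+8=8, 0+10=10, 0+12=12, 0+14=14, 0+16=16, 0+18=18, 0+20=20, 0+22=22

0 + H = {0, 2, 4, 6, 8, 10, 12, 14, 16, 18, 20, 22}


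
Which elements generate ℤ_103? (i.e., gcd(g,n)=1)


g generates ℤ_n iff gcd(g,n) = 1
Prime factors of 103: 103
Generators are g ∈ {1,...,102} not divisible by any of these primes.
Generators: {1, 2, 3, 4, 5, 6, 7, 8, 9, 10, 11, 12, 13, 14, 15, 16, 17, 18, 19, 20, 21, 22, 23, 24, 25, 26, 27, 28, 29, 30, 31, 32, 33, 34, 35, 36, 37, 38, 39, 40, 41, 42, 43, 44, 45, 46, 47, 48, 49, 50, 51, 52, 53, 54, 55, 56, 57, 58, 59, 60, 61, 62, 63, 64, 65, 66, 67, 68, 69, 70, 71, 72, 73, 74, 75, 76, 77, 78, 79, 80, 81, 82, 83, 84, 85, 86, 87, 88, 89, 90, 91, 92, 93, 94, 95, 96, 97, 98, 99, 100, 101, 102}
Number of generators = φ(103) = 102

Generators of ℤ_103 = {1, 2, 3, 4, 5, 6, 7, 8, 9, 10, 11, 12, 13, 14, 15, 16, 17, 18, 19, 20, 21, 22, 23, 24, 25, 26, 27, 28, 29, 30, 31, 32, 33, 34, 35, 36, 37, 38, 39, 40, 41, 42, 43, 44, 45, 46, 47, 48, 49, 50, 51, 52, 53, 54, 55, 56, 57, 58, 59, 60, 61, 62, 63, 64, 65, 66, 67, 68, 69, 70, 71, 72, 73, 74, 75, 76, 77, 78, 79, 80, 81, 82, 83, 84, 85, 86, 87, 88, 89, 90, 91, 92, 93, 94, 95, 96, 97, 98, 99, 100, 101, 102}


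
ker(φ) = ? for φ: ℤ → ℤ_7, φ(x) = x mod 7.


Kernel = preimage of identity
ker(φ) = {x ∈ ℤ : x ≡ 0 (mod 7)} = 7ℤ = {0, ±7, ±14, ...}

ker(φ) = 7ℤ


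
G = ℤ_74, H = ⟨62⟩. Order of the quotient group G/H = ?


|⟨62⟩| = n / gcd(62, 74) = 74 / 2 = 37
H is normal (ℤ_74 is abelian).
|G/H| = |G| / |H| = 74 / 37 = 2

|G/H| = 2


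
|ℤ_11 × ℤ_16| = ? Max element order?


|ℤ_11 × ℤ_16| = 11 × 16 = 176
Max element order = lcm(11,16) = 176
Cyclic? Yes (gcd=1)

|ℤ_11×ℤ_16| = 176, max element order = 176


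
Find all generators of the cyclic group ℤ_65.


g generates ℤ_n iff gcd(g,n) = 1
Prime factors of 65: 5, 13
Generators are g ∈ {1,...,64} not divisible by any of these primes.
Generators: {1, 2, 3, 4, 6, 7, 8, 9, 11, 12, 14, 16, 17, 18, 19, 21, 22, 23, 24, 27, 28, 29, 31, 32, 33, 34, 36, 37, 38, 41, 42, 43, 44, 46, 47, 48, 49, 51, 53, 54, 56, 57, 58, 59, 61, 62, 63, 64}
Number of generators = φ(65) = 48

Generators of ℤ_65 = {1, 2, 3, 4, 6, 7, 8, 9, 11, 12, 14, 16, 17, 18, 19, 21, 22, 23, 24, 27, 28, 29, 31, 32, 33, 34, 36, 37, 38, 41, 42, 43, 44, 46, 47, 48, 49, 51, 53, 54, 56, 57, 58, 59, 61, 62, 63, 64}


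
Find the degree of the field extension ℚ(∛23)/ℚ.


∛23 has minimal polynomial x³ - 23 (irreducible over ℚ since 23 is not a perfect cube)

[ℚ(∛23)/ℚ] = 3


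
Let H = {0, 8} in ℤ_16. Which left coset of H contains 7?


7 + H = {7 + h (mod 16) : h ∈ H}
7+0=7, 7+8=15

7 + H = {7, 15}


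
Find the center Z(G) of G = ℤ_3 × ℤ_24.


Z(G) = {g ∈ G | gx = xg for all x ∈ G}
Direct product of abelian groups is abelian, so Z(G) = G

Z(ℤ_3 × ℤ_24) = ℤ_3 × ℤ_24


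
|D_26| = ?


|D_n| = 2n (n rotations and n reflections)
|D_26| = 2×26 = 52

|D_26| = 52


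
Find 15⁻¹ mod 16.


Use the extended Euclidean algorithm to write 1 = 15·s + 16·t; then s mod 16 is the inverse.
Euclidean algorithm:
  15 = 0·16 + 15
  16 = 1·15 + 1
  15 = 15·1 + 0
gcd(15,16) = 1
Back-substitution gives: 15·(-1) + 16·(1) = 1
So 15⁻¹ ≡ -1 ≡ 15 (mod 16)
Check: 15 × 15 = 225 ≡ 1 (mod 16) ✓

15⁻¹ ≡ 15 (mod 16)


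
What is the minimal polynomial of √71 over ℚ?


√71 satisfies x² - 71 = 0, irreducible over ℚ since 71 is squarefree

Minimal polynomial: x² - 71


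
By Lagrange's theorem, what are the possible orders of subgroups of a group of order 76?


Lagrange's theorem: |H| divides |G|
|G| = 76
Divisors of 76: 1, 2, 4, 19, 38, 76

Possible subgroup orders: {1, 2, 4, 19, 38, 76}


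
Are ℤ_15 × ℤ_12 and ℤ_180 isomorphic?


Comparing ℤ_15 × ℤ_12 and ℤ_180:
gcd(15,12) = 3 ≠ 1. Max element order in ℤ_15×ℤ_12 is lcm(15,12) = 60 < 180, so it has no element of order 180

No, ℤ_15 × ℤ_12 ≇ ℤ_180


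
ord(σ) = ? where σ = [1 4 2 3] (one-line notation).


Cycle decomposition: (2 4 3)
Cycle lengths: 3
Order = lcm(3) = 3

ord(σ) = 3


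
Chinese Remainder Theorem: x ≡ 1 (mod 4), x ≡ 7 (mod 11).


m₁ = 4, m₂ = 11, gcd = 1, so CRT applies. M = m₁·m₂ = 44
Let M₁ = M/m₁ = 11, M₂ = M/m₂ = 4
Find y₁ ≡ M₁⁻¹ (mod m₁): 11⁻¹ ≡ 3 (mod 4)
Find y₂ ≡ M₂⁻¹ (mod m₂): 4⁻¹ ≡ 3 (mod 11)
x = a₁·M₁·y₁ + a₂·M₂·y₂ = 1·11·3 + 7·4·3 = 117
Reduce mod 44: x ≡ 29
Check: 29 mod 4 = 1 ✓, 29 mod 11 = 7 ✓

x ≡ 29 (mod 44)


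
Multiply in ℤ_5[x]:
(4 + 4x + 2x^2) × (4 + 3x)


Expand and collect like terms; reduce coefficients mod 5:
x^0: 4·4 = 16 ≡ 1 (mod 5)
x^1: 4·3 + 4·4 = 28 ≡ 3 (mod 5)
x^2: 4·3 + 2·4 = 20 ≡ 0 (mod 5)
x^3: 2·3 = 6 ≡ 1 (mod 5)
Result: 1 + 3x + x^3

f · g = 1 + 3x + x^3


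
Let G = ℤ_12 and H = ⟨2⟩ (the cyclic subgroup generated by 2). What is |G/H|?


|⟨2⟩| = n / gcd(2, 12) = 12 / 2 = 6
H is normal (ℤ_12 is abelian).
|G/H| = |G| / |H| = 12 / 6 = 2

|G/H| = 2


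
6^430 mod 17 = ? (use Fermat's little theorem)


Fermat's little theorem: if p is prime and gcd(a,p)=1, then a^(p-1) ≡ 1 (mod p)
p = 17 is prime, gcd(6,17) = 1
Reduce exponent: 430 mod 16 = 14
So 6^430 ≡ 6^14 (mod 17)
6^14 mod 17 = 9

6^430 ≡ 9 (mod 17)


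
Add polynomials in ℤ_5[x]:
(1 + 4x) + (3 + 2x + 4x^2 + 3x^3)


Add coefficients mod 5:
x^0: 1 + 3 = 4 (mod 5)
x^1: 4 + 2 = 1 (mod 5)
x^2: 0 + 4 = 4 (mod 5)
x^3: 0 + 3 = 3 (mod 5)
Result: 4 + x + 4x^2 + 3x^3

f + g = 4 + x + 4x^2 + 3x^3


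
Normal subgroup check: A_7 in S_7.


H = A_7 in S_7
A_7 has index 2 in S_7, and every subgroup of index 2 is normal

Yes, normal subgroup


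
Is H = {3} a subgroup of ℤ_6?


Subgroup test for H = {3} in (ℤ_6, +):
(1) 0 ∈ H? No
(2) Closure: for all a,b ∈ H, (a+b) mod 6 ∈ H? No  [counterexample: 3 + 3 = 0 ∉ H]
(3) Inverses: for all a ∈ H, -a mod 6 ∈ H? Yes

No, H is not a subgroup of ℤ_6


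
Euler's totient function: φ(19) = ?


φ(n) = count of k ∈ {1,...,n} with gcd(k,n)=1
Coprimes to 19: {1, 2, 3, 4, 5, 6, 7, 8, 9, 10, 11, 12, 13, 14, 15, 16, 17, 18}
Count: 18

φ(19) = 18


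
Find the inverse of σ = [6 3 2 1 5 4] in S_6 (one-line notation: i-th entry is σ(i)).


To find σ⁻¹, swap domain and range:
σ(1) = 6 → σ⁻¹(6) = 1
σ(2) = 3 → σ⁻¹(3) = 2
σ(3) = 2 → σ⁻¹(2) = 3
σ(4) = 1 → σ⁻¹(1) = 4
σ(5) = 5 → σ⁻¹(5) = 5
σ(6) = 4 → σ⁻¹(4) = 6

σ⁻¹ = [4 3 2 6 5 1]


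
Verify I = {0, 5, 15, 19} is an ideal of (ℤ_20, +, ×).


Check ideal conditions for I = {0, 5, 15, 19} in ℤ_20:
(1) I is an additive subgroup? No
(2) For r ∈ ℤ_20 and a ∈ I: r·a ∈ I? No  [counterexample: r=2, a=5, r·a mod 20 = 10 ∉ I]

No, I is not an ideal of ℤ_20


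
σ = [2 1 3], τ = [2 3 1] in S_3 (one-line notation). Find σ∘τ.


σ∘τ: apply τ first, then σ
1 →τ 2 →σ 1
2 →τ 3 →σ 3
3 →τ 1 →σ 2

σ∘τ = [1 3 2]


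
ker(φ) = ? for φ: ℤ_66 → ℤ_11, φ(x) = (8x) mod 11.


Kernel = preimage of identity
ker(φ) = {x ∈ ℤ_66 : 8x ≡ 0 (mod 11)}. Since 11 | 66, φ is well-defined. The kernel is the cyclic subgroup ⟨11⟩ of ℤ_66 (order 6), i.e. {0, 11, 22, 33, 44, 55}

ker(φ) = {0, 11, 22, 33, 44, 55}


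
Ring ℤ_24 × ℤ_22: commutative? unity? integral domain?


Direct product ring; commutative with unity (1,1); but (1,0)·(0,1) = (0,0) gives zero divisors, so not an integral domain
Commutative: Yes
Integral domain: No
Has unity: Yes

ℤ_24 × ℤ_22: Commutative=Yes, Unity=Yes


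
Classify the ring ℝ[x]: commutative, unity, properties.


Polynomial ring over ℝ (an integral domain) is a commutative integral domain with unity 1
Commutative: Yes
Integral domain: Yes
Has unity: Yes

ℝ[x]: Commutative=Yes, Unity=Yes


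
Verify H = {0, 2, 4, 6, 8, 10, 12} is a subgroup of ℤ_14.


Subgroup test for H = {0, 2, 4, 6, 8, 10, 12} in (ℤ_14, +):
(1) 0 ∈ H? Yes
(2) Closure: for all a,b ∈ H, (a+b) mod 14 ∈ H? Yes
(3) Inverses: for all a ∈ H, -a mod 14 ∈ H? Yes

Yes, H is a subgroup of ℤ_14


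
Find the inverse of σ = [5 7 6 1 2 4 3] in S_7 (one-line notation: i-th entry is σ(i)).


To find σ⁻¹, swap domain and range:
σ(1) = 5 → σ⁻¹(5) = 1
σ(2) = 7 → σ⁻¹(7) = 2
σ(3) = 6 → σ⁻¹(6) = 3
σ(4) = 1 → σ⁻¹(1) = 4
σ(5) = 2 → σ⁻¹(2) = 5
σ(6) = 4 → σ⁻¹(4) = 6
σ(7) = 3 → σ⁻¹(3) = 7

σ⁻¹ = [4 5 7 6 1 3 2]


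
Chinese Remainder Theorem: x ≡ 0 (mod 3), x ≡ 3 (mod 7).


m₁ = 3, m₂ = 7, gcd = 1, so CRT applies. M = m₁·m₂ = 21
Let M₁ = M/m₁ = 7, M₂ = M/m₂ = 3
Find y₁ ≡ M₁⁻¹ (mod m₁): 7⁻¹ ≡ 1 (mod 3)
Find y₂ ≡ M₂⁻¹ (mod m₂): 3⁻¹ ≡ 5 (mod 7)
x = a₁·M₁·y₁ + a₂·M₂·y₂ = 0·7·1 + 3·3·5 = 45
Reduce mod 21: x ≡ 3
Check: 3 mod 3 = 0 ✓, 3 mod 7 = 3 ✓

x ≡ 3 (mod 21)


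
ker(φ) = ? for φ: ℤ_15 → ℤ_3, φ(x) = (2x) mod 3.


Kernel = preimage of identity
ker(φ) = {x ∈ ℤ_15 : 2x ≡ 0 (mod 3)}. Since 3 | 15, φ is well-defined. The kernel is the cyclic subgroup ⟨3⟩ of ℤ_15 (order 5), i.e. {0, 3, 6, 9, 12}

ker(φ) = {0, 3, 6, 9, 12}


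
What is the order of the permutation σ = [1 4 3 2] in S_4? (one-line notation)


Cycle decomposition: (2 4)
Cycle lengths: 2
Order = lcm(2) = 2

ord(σ) = 2


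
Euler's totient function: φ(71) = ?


Factor n: 71 = 71
φ(n) = n · ∏(1 - 1/p) over distinct primes p | n
φ(71) = 71 · (1 - 1/71) = 70

φ(71) = 70


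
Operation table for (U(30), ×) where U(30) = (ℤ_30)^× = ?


Elements: {1, 7, 11, 13, 17, 19, 23, 29}
Operation: multiplication mod 30
Entry (a, b) = (a × b) mod 30

Cayley table:
   |  1 |  7 | 11 | 13 | 17 | 19 | 23 | 29
 1 |  1 |  7 | 11 | 13 | 17 | 19 | 23 | 29
 7 |  7 | 19 | 17 |  1 | 29 | 13 | 11 | 23
11 | 11 | 17 |  1 | 23 |  7 | 29 | 13 | 19
13 | 13 |  1 | 23 | 19 | 11 |  7 | 29 | 17
17 | 17 | 29 |  7 | 11 | 19 | 23 |  1 | 13
19 | 19 | 13 | 29 |  7 | 23 |  1 | 17 | 11
23 | 23 | 11 | 13 | 29 |  1 | 17 | 19 |  7
29 | 29 | 23 | 19 | 17 | 13 | 11 |  7 |  1


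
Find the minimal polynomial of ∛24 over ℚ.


∛24 satisfies x³ - 24 = 0, irreducible over ℚ (no rational root; 24 is not a perfect cube)

Minimal polynomial: x³ - 24


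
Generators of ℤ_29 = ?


g generates ℤ_n iff gcd(g,n) = 1
Prime factors of 29: 29
Generators are g ∈ {1,...,28} not divisible by any of these primes.
Generators: {1, 2, 3, 4, 5, 6, 7, 8, 9, 10, 11, 12, 13, 14, 15, 16, 17, 18, 19, 20, 21, 22, 23, 24, 25, 26, 27, 28}
Number of generators = φ(29) = 28

Generators of ℤ_29 = {1, 2, 3, 4, 5, 6, 7, 8, 9, 10, 11, 12, 13, 14, 15, 16, 17, 18, 19, 20, 21, 22, 23, 24, 25, 26, 27, 28}


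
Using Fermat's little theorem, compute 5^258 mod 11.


Fermat's little theorem: if p is prime and gcd(a,p)=1, then a^(p-1) ≡ 1 (mod p)
p = 11 is prime, gcd(5,11) = 1
Reduce exponent: 258 mod 10 = 8
So 5^258 ≡ 5^8 (mod 11)
5^8 mod 11 = 4

5^258 ≡ 4 (mod 11)


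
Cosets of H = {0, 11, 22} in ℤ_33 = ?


H = {0, 11, 22}, |H| = 3
Number of cosets = |G|/|H| = 33/3 = 11
0 + H = {0, 11, 22}
1 + H = {1, 12, 23}
2 + H = {2, 13, 24}
3 + H = {3, 14, 25}
4 + H = {4, 15, 26}
5 + H = {5, 16, 27}
6 + H = {6, 17, 28}
7 + H = {7, 18, 29}
8 + H = {8, 19, 30}
9 + H = {9, 20, 31}
10 + H = {10, 21, 32}

Cosets: 0+H={0,11,22}; 1+H={1,12,23}; 2+H={2,13,24}; 3+H={3,14,25}; 4+H={4,15,26}; 5+H={5,16,27}; 6+H={6,17,28}; 7+H={7,18,29}; 8+H={8,19,30}; 9+H={9,20,31}; 10+H={10,21,32}


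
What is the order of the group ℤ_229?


ℤ_n has n elements.

|ℤ_229| = 229


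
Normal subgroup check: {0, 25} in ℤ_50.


H = {0, 25} in ℤ_50
ℤ_50 is abelian; every subgroup of an abelian group is normal

Yes, normal subgroup


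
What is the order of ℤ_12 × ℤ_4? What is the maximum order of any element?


|ℤ_12 × ℤ_4| = 12 × 4 = 48
Max element order = lcm(12,4) = 12
Cyclic? No (gcd=4)

|ℤ_12×ℤ_4| = 48, max element order = 12


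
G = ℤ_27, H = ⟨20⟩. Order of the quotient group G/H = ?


|⟨20⟩| = n / gcd(20, 27) = 27 / 1 = 27
H is normal (ℤ_27 is abelian).
|G/H| = |G| / |H| = 27 / 27 = 1

|G/H| = 1


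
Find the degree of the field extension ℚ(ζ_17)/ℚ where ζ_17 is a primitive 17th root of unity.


[ℚ(ζ_n):ℚ] = deg Φ_n(x) = φ(n). Here φ(17) = 16

[ℚ(ζ_17)/ℚ where ζ_17 is a primitive 17th root of unity] = 16


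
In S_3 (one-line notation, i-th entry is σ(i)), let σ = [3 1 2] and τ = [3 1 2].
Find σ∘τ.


σ∘τ: apply τ first, then σ
1 →τ 3 →σ 2
2 →τ 1 →σ 3
3 →τ 2 →σ 1

σ∘τ = [2 3 1]


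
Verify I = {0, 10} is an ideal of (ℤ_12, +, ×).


Check ideal conditions for I = {0, 10} in ℤ_12:
(1) I is an additive subgroup? No
(2) For r ∈ ℤ_12 and a ∈ I: r·a ∈ I? No  [counterexample: r=2, a=10, r·a mod 12 = 8 ∉ I]

No, I is not an ideal of ℤ_12


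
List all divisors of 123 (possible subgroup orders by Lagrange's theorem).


Lagrange's theorem: |H| divides |G|
|G| = 123
Divisors of 123: 1, 3, 41, 123

Possible subgroup orders: {1, 3, 41, 123}


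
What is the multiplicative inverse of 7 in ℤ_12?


Use the extended Euclidean algorithm to write 1 = 7·s + 12·t; then s mod 12 is the inverse.
Euclidean algorithm:
  7 = 0·12 + 7
  12 = 1·7 + 5
  7 = 1·5 + 2
  5 = 2·2 + 1
  2 = 2·1 + 0
gcd(7,12) = 1
Back-substitution gives: 7·(-5) + 12·(3) = 1
So 7⁻¹ ≡ -5 ≡ 7 (mod 12)
Check: 7 × 7 = 49 ≡ 1 (mod 12) ✓

7⁻¹ ≡ 7 (mod 12)


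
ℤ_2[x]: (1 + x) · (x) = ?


Expand and collect like terms; reduce coefficients mod 2:
x^0: 1·0 = 0 ≡ 0 (mod 2)
x^1: 1·1 + 1·0 = 1 ≡ 1 (mod 2)
x^2: 1·1 = 1 ≡ 1 (mod 2)
Result: x + x^2

f · g = x + x^2


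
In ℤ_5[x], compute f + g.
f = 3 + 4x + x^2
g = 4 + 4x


Add coefficients mod 5:
x^0: 3 + 4 = 2 (mod 5)
x^1: 4 + 4 = 3 (mod 5)
x^2: 1 + 0 = 1 (mod 5)
Result: 2 + 3x + x^2

f + g = 2 + 3x + x^2


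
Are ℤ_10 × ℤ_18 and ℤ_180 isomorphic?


Comparing ℤ_10 × ℤ_18 and ℤ_180:
gcd(10,18) = 2 ≠ 1. Max element order in ℤ_10×ℤ_18 is lcm(10,18) = 90 < 180, so it has no element of order 180

No, ℤ_10 × ℤ_18 ≇ ℤ_180


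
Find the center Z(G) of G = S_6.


Z(G) = {g ∈ G | gx = xg for all x ∈ G}
S_n is non-abelian for n ≥ 3; Z(S_6) is trivial

Z(S_6) = {e}


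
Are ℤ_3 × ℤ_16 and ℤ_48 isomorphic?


Comparing ℤ_3 × ℤ_16 and ℤ_48:
gcd(3,16) = 1, so ℤ_3 × ℤ_16 ≅ ℤ_48 (CRT)

Yes, ℤ_3 × ℤ_16 ≅ ℤ_48


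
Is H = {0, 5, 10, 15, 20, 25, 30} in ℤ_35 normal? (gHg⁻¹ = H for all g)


H = {0, 5, 10, 15, 20, 25, 30} in ℤ_35
ℤ_35 is abelian; every subgroup of an abelian group is normal

Yes, normal subgroup


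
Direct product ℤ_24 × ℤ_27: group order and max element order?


|ℤ_24 × ℤ_27| = 24 × 27 = 648
Max element order = lcm(24,27) = 216
Cyclic? No (gcd=3)

|ℤ_24×ℤ_27| = 648, max element order = 216


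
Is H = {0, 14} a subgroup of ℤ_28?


Subgroup test for H = {0, 14} in (ℤ_28, +):
(1) 0 ∈ H? Yes
(2) Closure: for all a,b ∈ H, (a+b) mod 28 ∈ H? Yes
(3) Inverses: for all a ∈ H, -a mod 28 ∈ H? Yes

Yes, H is a subgroup of ℤ_28


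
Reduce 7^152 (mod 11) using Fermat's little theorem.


Fermat's little theorem: if p is prime and gcd(a,p)=1, then a^(p-1) ≡ 1 (mod p)
p = 11 is prime, gcd(7,11) = 1
Reduce exponent: 152 mod 10 = 2
So 7^152 ≡ 7^2 (mod 11)
7^2 mod 11 = 5

7^152 ≡ 5 (mod 11)


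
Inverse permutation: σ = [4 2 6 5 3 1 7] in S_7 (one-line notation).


To find σ⁻¹, swap domain and range:
σ(1) = 4 → σ⁻¹(4) = 1
σ(2) = 2 → σ⁻¹(2) = 2
σ(3) = 6 → σ⁻¹(6) = 3
σ(4) = 5 → σ⁻¹(5) = 4
σ(5) = 3 → σ⁻¹(3) = 5
σ(6) = 1 → σ⁻¹(1) = 6
σ(7) = 7 → σ⁻¹(7) = 7

σ⁻¹ = [6 2 5 1 4 3 7]


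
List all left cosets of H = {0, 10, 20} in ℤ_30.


H = {0, 10, 20}, |H| = 3
Number of cosets = |G|/|H| = 30/3 = 10
0 + H = {0, 10, 20}
1 + H = {1, 11, 21}
2 + H = {2, 12, 22}
3 + H = {3, 13, 23}
4 + H = {4, 14, 24}
5 + H = {5, 15, 25}
6 + H = {6, 16, 26}
7 + H = {7, 17, 27}
8 + H = {8, 18, 28}
9 + H = {9, 19, 29}

Cosets: 0+H={0,10,20}; 1+H={1,11,21}; 2+H={2,12,22}; 3+H={3,13,23}; 4+H={4,14,24}; 5+H={5,15,25}; 6+H={6,16,26}; 7+H={7,17,27}; 8+H={8,18,28}; 9+H={9,19,29}


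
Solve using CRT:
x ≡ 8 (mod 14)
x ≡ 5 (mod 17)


m₁ = 14, m₂ = 17, gcd = 1, so CRT applies. M = m₁·m₂ = 238
Let M₁ = M/m₁ = 17, M₂ = M/m₂ = 14
Find y₁ ≡ M₁⁻¹ (mod m₁): 17⁻¹ ≡ 5 (mod 14)
Find y₂ ≡ M₂⁻¹ (mod m₂): 14⁻¹ ≡ 11 (mod 17)
x = a₁·M₁·y₁ + a₂·M₂·y₂ = 8·17·5 + 5·14·11 = 1450
Reduce mod 238: x ≡ 22
Check: 22 mod 14 = 8 ✓, 22 mod 17 = 5 ✓

x ≡ 22 (mod 238)


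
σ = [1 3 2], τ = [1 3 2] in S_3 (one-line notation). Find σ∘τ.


σ∘τ: apply τ first, then σ
1 →τ 1 →σ 1
2 →τ 3 →σ 2
3 →τ 2 →σ 3

σ∘τ = [1 2 3]


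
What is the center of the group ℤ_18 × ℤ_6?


Z(G) = {g ∈ G | gx = xg for all x ∈ G}
Direct product of abelian groups is abelian, so Z(G) = G

Z(ℤ_18 × ℤ_6) = ℤ_18 × ℤ_6


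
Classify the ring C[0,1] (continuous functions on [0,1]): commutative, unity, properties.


pointwise +,× is commutative with unity (constant 1); but bump functions with disjoint support multiply to 0 — zero divisors, so not an integral domain
Commutative: Yes
Integral domain: No
Has unity: Yes

C[0,1] (continuous functions on [0,1]): Commutative=Yes, Unity=Yes


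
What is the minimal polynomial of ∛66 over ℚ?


∛66 satisfies x³ - 66 = 0, irreducible over ℚ (no rational root; 66 is not a perfect cube)

Minimal polynomial: x³ - 66


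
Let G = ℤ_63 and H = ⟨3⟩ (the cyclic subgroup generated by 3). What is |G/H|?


|⟨3⟩| = n / gcd(3, 63) = 63 / 3 = 21
H is normal (ℤ_63 is abelian).
|G/H| = |G| / |H| = 63 / 21 = 3

|G/H| = 3


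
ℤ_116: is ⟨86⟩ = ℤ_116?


g generates ℤ_n iff gcd(g, n) = 1
gcd(86, 116) = 2
Since gcd = 2 ≠ 1, ⟨86⟩ has order 58 < 116, so 86 is not a generator.

No, 86 does not generate ℤ_116


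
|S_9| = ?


|S_n| = n! (number of permutations of n symbols)
|S_9| = 9! = 362880

|S_9| = 362880


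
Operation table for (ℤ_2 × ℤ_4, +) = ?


Elements: {(0,0), (0,1), (0,2), (0,3), (1,0), (1,1), (1,2), (1,3)}
Operation: componentwise addition mod (2, 4)
Entry (a, b) = ((a₁+b₁) mod 2, (a₂+b₂) mod 4)

Cayley table:
      | (0,0) | (0,1) | (0,2) | (0,3) | (1,0) | (1,1) | (1,2) | (1,3)
(0,0) | (0,0) | (0,1) | (0,2) | (0,3) | (1,0) | (1,1) | (1,2) | (1,3)
(0,1) | (0,1) | (0,2) | (0,3) | (0,0) | (1,1) | (1,2) | (1,3) | (1,0)
(0,2) | (0,2) | (0,3) | (0,0) | (0,1) | (1,2) | (1,3) | (1,0) | (1,1)
(0,3) | (0,3) | (0,0) | (0,1) | (0,2) | (1,3) | (1,0) | (1,1) | (1,2)
(1,0) | (1,0) | (1,1) | (1,2) | (1,3) | (0,0) | (0,1) | (0,2) | (0,3)
(1,1) | (1,1) | (1,2) | (1,3) | (1,0) | (0,1) | (0,2) | (0,3) | (0,0)
(1,2) | (1,2) | (1,3) | (1,0) | (1,1) | (0,2) | (0,3) | (0,0) | (0,1)
(1,3) | (1,3) | (1,0) | (1,1) | (1,2) | (0,3) | (0,0) | (0,1) | (0,2)


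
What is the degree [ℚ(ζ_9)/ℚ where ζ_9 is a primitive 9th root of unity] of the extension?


[ℚ(ζ_n):ℚ] = deg Φ_n(x) = φ(n). Here φ(9) = 6

[ℚ(ζ_9)/ℚ where ζ_9 is a primitive 9th root of unity] = 6


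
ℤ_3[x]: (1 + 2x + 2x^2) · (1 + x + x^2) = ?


Expand and collect like terms; reduce coefficients mod 3:
x^0: 1·1 = 1 ≡ 1 (mod 3)
x^1: 1·1 + 2·1 = 3 ≡ 0 (mod 3)
x^2: 1·1 + 2·1 + 2·1 = 5 ≡ 2 (mod 3)
x^3: 2·1 + 2·1 = 4 ≡ 1 (mod 3)
x^4: 2·1 = 2 ≡ 2 (mod 3)
Result: 1 + 2x^2 + x^3 + 2x^4

f · g = 1 + 2x^2 + x^3 + 2x^4


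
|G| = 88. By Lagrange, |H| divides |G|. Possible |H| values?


Lagrange's theorem: |H| divides |G|
|G| = 88
Divisors of 88: 1, 2, 4, 8, 11, 22, 44, 88

Possible subgroup orders: {1, 2, 4, 8, 11, 22, 44, 88}


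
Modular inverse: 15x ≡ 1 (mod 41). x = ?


Use the extended Euclidean algorithm to write 1 = 15·s + 41·t; then s mod 41 is the inverse.
Euclidean algorithm:
  15 = 0·41 + 15
  41 = 2·15 + 11
  15 = 1·11 + 4
  11 = 2·4 + 3
  4 = 1·3 + 1
  3 = 3·1 + 0
gcd(15,41) = 1
Back-substitution gives: 15·(11) + 41·(-4) = 1
So 15⁻¹ ≡ 11 ≡ 11 (mod 41)
Check: 15 × 11 = 165 ≡ 1 (mod 41) ✓

15⁻¹ ≡ 11 (mod 41)


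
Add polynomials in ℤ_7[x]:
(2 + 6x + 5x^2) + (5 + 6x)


Add coefficients mod 7:
x^0: 2 + 5 = 0 (mod 7)
x^1: 6 + 6 = 5 (mod 7)
x^2: 5 + 0 = 5 (mod 7)
Result: 5x + 5x^2

f + g = 5x + 5x^2


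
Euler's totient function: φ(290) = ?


Factor n: 290 = 2 × 5 × 29
φ(n) = n · ∏(1 - 1/p) over distinct primes p | n
φ(290) = 290 · (1 - 1/2) · (1 - 1/5) · (1 - 1/29) = 112

φ(290) = 112


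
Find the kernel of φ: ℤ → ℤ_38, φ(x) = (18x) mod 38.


Kernel = preimage of identity
ker(φ) = {x ∈ ℤ : 18x ≡ 0 (mod 38)}. gcd(18,38) = 2, so 18x ≡ 0 (mod 38) ⟺ x ≡ 0 (mod 38/2 = 19). Hence ker(φ) = 19ℤ

ker(φ) = 19ℤ


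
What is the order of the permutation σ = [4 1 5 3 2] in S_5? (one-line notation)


Cycle decomposition: (1 4 3 5 2)
Cycle lengths: 5
Order = lcm(5) = 5

ord(σ) = 5


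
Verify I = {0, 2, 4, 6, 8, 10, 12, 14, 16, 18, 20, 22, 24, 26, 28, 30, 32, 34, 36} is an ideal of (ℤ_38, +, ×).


Check ideal conditions for I = {0, 2, 4, 6, 8, 10, 12, 14, 16, 18, 20, 22, 24, 26, 28, 30, 32, 34, 36} in ℤ_38:
(1) I is an additive subgroup? Yes
(2) For r ∈ ℤ_38 and a ∈ I: r·a ∈ I? Yes

Yes, I is an ideal of ℤ_38


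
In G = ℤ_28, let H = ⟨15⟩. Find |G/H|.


|⟨15⟩| = n / gcd(15, 28) = 28 / 1 = 28
H is normal (ℤ_28 is abelian).
|G/H| = |G| / |H| = 28 / 28 = 1

|G/H| = 1


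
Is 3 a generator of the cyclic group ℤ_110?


g generates ℤ_n iff gcd(g, n) = 1
gcd(3, 110) = 1
Since gcd = 1, 3 is a generator.

Yes, 3 generates ℤ_110


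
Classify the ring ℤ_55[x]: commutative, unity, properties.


ℤ_55 has zero divisors (5·11 ≡ 0), and these lift to constant zero divisors in ℤ_55[x]; so not an integral domain
Commutative: Yes
Integral domain: No
Has unity: Yes

ℤ_55[x]: Commutative=Yes, Unity=Yes


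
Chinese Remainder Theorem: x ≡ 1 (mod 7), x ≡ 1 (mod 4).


m₁ = 7, m₂ = 4, gcd = 1, so CRT applies. M = m₁·m₂ = 28
Let M₁ = M/m₁ = 4, M₂ = M/m₂ = 7
Find y₁ ≡ M₁⁻¹ (mod m₁): 4⁻¹ ≡ 2 (mod 7)
Find y₂ ≡ M₂⁻¹ (mod m₂): 7⁻¹ ≡ 3 (mod 4)
x = a₁·M₁·y₁ + a₂·M₂·y₂ = 1·4·2 + 1·7·3 = 29
Reduce mod 28: x ≡ 1
Check: 1 mod 7 = 1 ✓, 1 mod 4 = 1 ✓

x ≡ 1 (mod 28)


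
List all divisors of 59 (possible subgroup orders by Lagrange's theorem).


Lagrange's theorem: |H| divides |G|
|G| = 59
Divisors of 59: 1, 59

Possible subgroup orders: {1, 59}


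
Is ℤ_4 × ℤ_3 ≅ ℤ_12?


Comparing ℤ_4 × ℤ_3 and ℤ_12:
gcd(4,3) = 1, so ℤ_4 × ℤ_3 ≅ ℤ_12 (CRT)

Yes, ℤ_4 × ℤ_3 ≅ ℤ_12


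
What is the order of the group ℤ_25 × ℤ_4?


|A × B| = |A| · |B|
|ℤ_25 × ℤ_4| = 25 × 4 = 100

|ℤ_25 × ℤ_4| = 100


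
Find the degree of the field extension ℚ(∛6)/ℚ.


∛6 has minimal polynomial x³ - 6 (irreducible over ℚ since 6 is not a perfect cube)

[ℚ(∛6)/ℚ] = 3


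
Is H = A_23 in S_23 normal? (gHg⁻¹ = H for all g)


H = A_23 in S_23
A_23 has index 2 in S_23, and every subgroup of index 2 is normal

Yes, normal subgroup


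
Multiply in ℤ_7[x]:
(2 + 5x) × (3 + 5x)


Expand and collect like terms; reduce coefficients mod 7:
x^0: 2·3 = 6 ≡ 6 (mod 7)
x^1: 2·5 + 5·3 = 25 ≡ 4 (mod 7)
x^2: 5·5 = 25 ≡ 4 (mod 7)
Result: 6 + 4x + 4x^2

f · g = 6 + 4x + 4x^2


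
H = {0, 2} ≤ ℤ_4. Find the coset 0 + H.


0 + H = {0 + h (mod 4) : h ∈ H}
0+0=0, 0+2=2

0 + H = {0, 2}


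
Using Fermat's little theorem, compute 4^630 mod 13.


Fermat's little theorem: if p is prime and gcd(a,p)=1, then a^(p-1) ≡ 1 (mod p)
p = 13 is prime, gcd(4,13) = 1
Reduce exponent: 630 mod 12 = 6
So 4^630 ≡ 4^6 (mod 13)
4^6 mod 13 = 1

4^630 ≡ 1 (mod 13)


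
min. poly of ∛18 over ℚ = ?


∛18 satisfies x³ - 18 = 0, irreducible over ℚ (no rational root; 18 is not a perfect cube)

Minimal polynomial: x³ - 18


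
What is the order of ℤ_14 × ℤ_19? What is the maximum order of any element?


|ℤ_14 × ℤ_19| = 14 × 19 = 266
Max element order = lcm(14,19) = 266
Cyclic? Yes (gcd=1)

|ℤ_14×ℤ_19| = 266, max element order = 266


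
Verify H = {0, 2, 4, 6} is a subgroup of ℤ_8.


Subgroup test for H = {0, 2, 4, 6} in (ℤ_8, +):
(1) 0 ∈ H? Yes
(2) Closure: for all a,b ∈ H, (a+b) mod 8 ∈ H? Yes
(3) Inverses: for all a ∈ H, -a mod 8 ∈ H? Yes

Yes, H is a subgroup of ℤ_8


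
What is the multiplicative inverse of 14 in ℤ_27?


Use the extended Euclidean algorithm to write 1 = 14·s + 27·t; then s mod 27 is the inverse.
Euclidean algorithm:
  14 = 0·27 + 14
  27 = 1·14 + 13
  14 = 1·13 + 1
  13 = 13·1 + 0
gcd(14,27) = 1
Back-substitution gives: 14·(2) + 27·(-1) = 1
So 14⁻¹ ≡ 2 ≡ 2 (mod 27)
Check: 14 × 2 = 28 ≡ 1 (mod 27) ✓

14⁻¹ ≡ 2 (mod 27)


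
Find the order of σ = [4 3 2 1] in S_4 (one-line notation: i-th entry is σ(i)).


Cycle decomposition: (1 4) (2 3)
Cycle lengths: 2, 2
Order = lcm(2, 2) = 2

ord(σ) = 2


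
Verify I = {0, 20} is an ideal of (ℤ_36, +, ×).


Check ideal conditions for I = {0, 20} in ℤ_36:
(1) I is an additive subgroup? No
(2) For r ∈ ℤ_36 and a ∈ I: r·a ∈ I? No  [counterexample: r=2, a=20, r·a mod 36 = 4 ∉ I]

No, I is not an ideal of ℤ_36


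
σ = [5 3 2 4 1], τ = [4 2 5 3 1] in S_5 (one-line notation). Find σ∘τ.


σ∘τ: apply τ first, then σ
1 →τ 4 →σ 4
2 →τ 2 →σ 3
3 →τ 5 →σ 1
4 →τ 3 →σ 2
5 →τ 1 →σ 5

σ∘τ = [4 3 1 2 5]


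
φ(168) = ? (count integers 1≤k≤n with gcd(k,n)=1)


Factor n: 168 = 2^3 × 3 × 7
φ(n) = n · ∏(1 - 1/p) over distinct primes p | n
φ(168) = 168 · (1 - 1/2) · (1 - 1/3) · (1 - 1/7) = 48

φ(168) = 48


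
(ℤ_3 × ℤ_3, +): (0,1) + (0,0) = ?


Operation: componentwise addition mod (3, 3)
(0,1) + (0,0) = ((a₁+b₁) mod 3, (a₂+b₂) mod 3) with a = (0,1), b = (0,0)

(0,1) + (0,0) = (0,1)


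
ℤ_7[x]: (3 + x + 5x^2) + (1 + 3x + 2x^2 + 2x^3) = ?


Add coefficients mod 7:
x^0: 3 + 1 = 4 (mod 7)
x^1: 1 + 3 = 4 (mod 7)
x^2: 5 + 2 = 0 (mod 7)
x^3: 0 + 2 = 2 (mod 7)
Result: 4 + 4x + 2x^3

f + g = 4 + 4x + 2x^3


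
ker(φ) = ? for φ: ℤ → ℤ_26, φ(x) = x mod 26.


Kernel = preimage of identity
ker(φ) = {x ∈ ℤ : x ≡ 0 (mod 26)} = 26ℤ = {0, ±26, ±52, ...}

ker(φ) = 26ℤ


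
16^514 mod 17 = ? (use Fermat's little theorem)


Fermat's little theorem: if p is prime and gcd(a,p)=1, then a^(p-1) ≡ 1 (mod p)
p = 17 is prime, gcd(16,17) = 1
Reduce exponent: 514 mod 16 = 2
So 16^514 ≡ 16^2 (mod 17)
16^2 mod 17 = 1

16^514 ≡ 1 (mod 17)


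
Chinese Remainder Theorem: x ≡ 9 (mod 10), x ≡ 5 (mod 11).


m₁ = 10, m₂ = 11, gcd = 1, so CRT applies. M = m₁·m₂ = 110
Let M₁ = M/m₁ = 11, M₂ = M/m₂ = 10
Find y₁ ≡ M₁⁻¹ (mod m₁): 11⁻¹ ≡ 1 (mod 10)
Find y₂ ≡ M₂⁻¹ (mod m₂): 10⁻¹ ≡ 10 (mod 11)
x = a₁·M₁·y₁ + a₂·M₂·y₂ = 9·11·1 + 5·10·10 = 599
Reduce mod 110: x ≡ 49
Check: 49 mod 10 = 9 ✓, 49 mod 11 = 5 ✓

x ≡ 49 (mod 110)


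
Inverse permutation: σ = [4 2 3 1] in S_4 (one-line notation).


To find σ⁻¹, swap domain and range:
σ(1) = 4 → σ⁻¹(4) = 1
σ(2) = 2 → σ⁻¹(2) = 2
σ(3) = 3 → σ⁻¹(3) = 3
σ(4) = 1 → σ⁻¹(1) = 4

σ⁻¹ = [4 2 3 1]


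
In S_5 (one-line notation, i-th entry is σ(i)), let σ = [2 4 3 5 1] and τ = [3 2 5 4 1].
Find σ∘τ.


σ∘τ: apply τ first, then σ
1 →τ 3 →σ 3
2 →τ 2 →σ 4
3 →τ 5 →σ 1
4 →τ 4 →σ 5
5 →τ 1 →σ 2

σ∘τ = [3 4 1 5 2]


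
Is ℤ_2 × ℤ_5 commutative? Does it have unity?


Direct product ring; commutative with unity (1,1); but (1,0)·(0,1) = (0,0) gives zero divisors, so not an integral domain
Commutative: Yes
Integral domain: No
Has unity: Yes

ℤ_2 × ℤ_5: Commutative=Yes, Unity=Yes


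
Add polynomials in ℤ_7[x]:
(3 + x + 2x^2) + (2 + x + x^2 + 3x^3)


Add coefficients mod 7:
x^0: 3 + 2 = 5 (mod 7)
x^1: 1 + 1 = 2 (mod 7)
x^2: 2 + 1 = 3 (mod 7)
x^3: 0 + 3 = 3 (mod 7)
Result: 5 + 2x + 3x^2 + 3x^3

f + g = 5 + 2x + 3x^2 + 3x^3


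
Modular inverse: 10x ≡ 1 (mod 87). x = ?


Use the extended Euclidean algorithm to write 1 = 10·s + 87·t; then s mod 87 is the inverse.
Euclidean algorithm:
  10 = 0·87 + 10
  87 = 8·10 + 7
  10 = 1·7 + 3
  7 = 2·3 + 1
  3 = 3·1 + 0
gcd(10,87) = 1
Back-substitution gives: 10·(-26) + 87·(3) = 1
So 10⁻¹ ≡ -26 ≡ 61 (mod 87)
Check: 10 × 61 = 610 ≡ 1 (mod 87) ✓

10⁻¹ ≡ 61 (mod 87)


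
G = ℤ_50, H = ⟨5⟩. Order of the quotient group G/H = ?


|⟨5⟩| = n / gcd(5, 50) = 50 / 5 = 10
H is normal (ℤ_50 is abelian).
|G/H| = |G| / |H| = 50 / 10 = 5

|G/H| = 5


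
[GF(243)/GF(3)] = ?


GF(243) = GF(3^5), so the extension degree is 5

[GF(243)/GF(3)] = 5


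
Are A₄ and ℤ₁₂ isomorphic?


Comparing A₄ and ℤ₁₂:
A₄ is non-abelian, ℤ₁₂ is abelian

No, A₄ ≇ ℤ₁₂


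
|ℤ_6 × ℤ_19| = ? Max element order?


|ℤ_6 × ℤ_19| = 6 × 19 = 114
Max element order = lcm(6,19) = 114
Cyclic? Yes (gcd=1)

|ℤ_6×ℤ_19| = 114, max element order = 114


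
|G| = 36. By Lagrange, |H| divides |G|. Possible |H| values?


Lagrange's theorem: |H| divides |G|
|G| = 36
Divisors of 36: 1, 2, 3, 4, 6, 9, 12, 18, 36

Possible subgroup orders: {1, 2, 3, 4, 6, 9, 12, 18, 36}


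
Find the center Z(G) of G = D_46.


Z(G) = {g ∈ G | gx = xg for all x ∈ G}
For even n, Z(D_n) = {e, r^(n/2)}: the 180° rotation r^23 commutes with every reflection and rotation

Z(D_46) = {e, r^23}


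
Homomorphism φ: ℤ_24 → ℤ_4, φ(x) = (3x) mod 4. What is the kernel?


Kernel = preimage of identity
ker(φ) = {x ∈ ℤ_24 : 3x ≡ 0 (mod 4)}. Since 4 | 24, φ is well-defined. The kernel is the cyclic subgroup ⟨4⟩ of ℤ_24 (order 6), i.e. {0, 4, 8, 12, 16, 20}

ker(φ) = {0, 4, 8, 12, 16, 20}


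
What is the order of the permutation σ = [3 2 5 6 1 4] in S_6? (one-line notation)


Cycle decomposition: (1 3 5) (4 6)
Cycle lengths: 3, 2
Order = lcm(3, 2) = 6

ord(σ) = 6


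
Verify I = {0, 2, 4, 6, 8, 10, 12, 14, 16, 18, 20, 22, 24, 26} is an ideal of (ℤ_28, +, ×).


Check ideal conditions for I = {0, 2, 4, 6, 8, 10, 12, 14, 16, 18, 20, 22, 24, 26} in ℤ_28:
(1) I is an additive subgroup? Yes
(2) For r ∈ ℤ_28 and a ∈ I: r·a ∈ I? Yes

Yes, I is an ideal of ℤ_28


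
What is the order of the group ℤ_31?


ℤ_n has n elements.

|ℤ_31| = 31


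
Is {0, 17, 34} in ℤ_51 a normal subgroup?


H = {0, 17, 34} in ℤ_51
ℤ_51 is abelian; every subgroup of an abelian group is normal

Yes, normal subgroup


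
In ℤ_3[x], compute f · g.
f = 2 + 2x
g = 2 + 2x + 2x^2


Expand and collect like terms; reduce coefficients mod 3:
x^0: 2·2 = 4 ≡ 1 (mod 3)
x^1: 2·2 + 2·2 = 8 ≡ 2 (mod 3)
x^2: 2·2 + 2·2 = 8 ≡ 2 (mod 3)
x^3: 2·2 = 4 ≡ 1 (mod 3)
Result: 1 + 2x + 2x^2 + x^3

f · g = 1 + 2x + 2x^2 + x^3


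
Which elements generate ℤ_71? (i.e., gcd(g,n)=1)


g generates ℤ_n iff gcd(g,n) = 1
Prime factors of 71: 71
Generators are g ∈ {1,...,70} not divisible by any of these primes.
Generators: {1, 2, 3, 4, 5, 6, 7, 8, 9, 10, 11, 12, 13, 14, 15, 16, 17, 18, 19, 20, 21, 22, 23, 24, 25, 26, 27, 28, 29, 30, 31, 32, 33, 34, 35, 36, 37, 38, 39, 40, 41, 42, 43, 44, 45, 46, 47, 48, 49, 50, 51, 52, 53, 54, 55, 56, 57, 58, 59, 60, 61, 62, 63, 64, 65, 66, 67, 68, 69, 70}
Number of generators = φ(71) = 70

Generators of ℤ_71 = {1, 2, 3, 4, 5, 6, 7, 8, 9, 10, 11, 12, 13, 14, 15, 16, 17, 18, 19, 20, 21, 22, 23, 24, 25, 26, 27, 28, 29, 30, 31, 32, 33, 34, 35, 36, 37, 38, 39, 40, 41, 42, 43, 44, 45, 46, 47, 48, 49, 50, 51, 52, 53, 54, 55, 56, 57, 58, 59, 60, 61, 62, 63, 64, 65, 66, 67, 68, 69, 70}


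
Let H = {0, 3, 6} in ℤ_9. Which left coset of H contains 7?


7 + H = {7 + h (mod 9) : h ∈ H}
7+0=7, 7+3=1, 7+6=4
7 + H = {1, 4, 7} = 1 + H

7 + H = {1, 4, 7}


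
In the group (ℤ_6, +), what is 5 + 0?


Operation: addition mod 6
5 + 0 = (a + b) mod 6 with a = 5, b = 0

5 + 0 = 5


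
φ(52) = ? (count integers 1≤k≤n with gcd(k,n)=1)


Factor n: 52 = 2^2 × 13
φ(n) = n · ∏(1 - 1/p) over distinct primes p | n
φ(52) = 52 · (1 - 1/2) · (1 - 1/13) = 24

φ(52) = 24


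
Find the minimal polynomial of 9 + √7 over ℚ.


Let α = 9 + √7. Then α - 9 = √7, so (α - 9)² = 7, giving α² - 18α + 74 = 0. Degree 2 and α ∉ ℚ, so this is the minimal polynomial.

Minimal polynomial: x² - 18x + 74


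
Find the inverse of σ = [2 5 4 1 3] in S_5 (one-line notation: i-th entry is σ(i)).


To find σ⁻¹, swap domain and range:
σ(1) = 2 → σ⁻¹(2) = 1
σ(2) = 5 → σ⁻¹(5) = 2
σ(3) = 4 → σ⁻¹(4) = 3
σ(4) = 1 → σ⁻¹(1) = 4
σ(5) = 3 → σ⁻¹(3) = 5

σ⁻¹ = [4 1 5 3 2]


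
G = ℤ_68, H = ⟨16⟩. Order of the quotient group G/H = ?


|⟨16⟩| = n / gcd(16, 68) = 68 / 4 = 17
H is normal (ℤ_68 is abelian).
|G/H| = |G| / |H| = 68 / 17 = 4

|G/H| = 4


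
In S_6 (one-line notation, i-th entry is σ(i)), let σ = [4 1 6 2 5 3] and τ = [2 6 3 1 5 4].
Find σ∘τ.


σ∘τ: apply τ first, then σ
1 →τ 2 →σ 1
2 →τ 6 →σ 3
3 →τ 3 →σ 6
4 →τ 1 →σ 4
5 →τ 5 →σ 5
6 →τ 4 →σ 2

σ∘τ = [1 3 6 4 5 2]


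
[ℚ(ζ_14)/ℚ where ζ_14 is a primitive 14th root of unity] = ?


[ℚ(ζ_n):ℚ] = deg Φ_n(x) = φ(n). Here φ(14) = 6

[ℚ(ζ_14)/ℚ where ζ_14 is a primitive 14th root of unity] = 6


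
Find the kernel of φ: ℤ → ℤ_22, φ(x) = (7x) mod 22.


Kernel = preimage of identity
ker(φ) = {x ∈ ℤ : 7x ≡ 0 (mod 22)}. gcd(7,22) = 1, so 7x ≡ 0 (mod 22) ⟺ x ≡ 0 (mod 22/1 = 22). Hence ker(φ) = 22ℤ

ker(φ) = 22ℤ


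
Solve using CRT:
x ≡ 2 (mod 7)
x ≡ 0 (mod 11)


m₁ = 7, m₂ = 11, gcd = 1, so CRT applies. M = m₁·m₂ = 77
Let M₁ = M/m₁ = 11, M₂ = M/m₂ = 7
Find y₁ ≡ M₁⁻¹ (mod m₁): 11⁻¹ ≡ 2 (mod 7)
Find y₂ ≡ M₂⁻¹ (mod m₂): 7⁻¹ ≡ 8 (mod 11)
x = a₁·M₁·y₁ + a₂·M₂·y₂ = 2·11·2 + 0·7·8 = 44
Reduce mod 77: x ≡ 44
Check: 44 mod 7 = 2 ✓, 44 mod 11 = 0 ✓

x ≡ 44 (mod 77)


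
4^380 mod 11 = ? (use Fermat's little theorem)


Fermat's little theorem: if p is prime and gcd(a,p)=1, then a^(p-1) ≡ 1 (mod p)
p = 11 is prime, gcd(4,11) = 1
Reduce exponent: 380 mod 10 = 0
So 4^380 ≡ 4^0 (mod 11)
4^0 = 1

4^380 ≡ 1 (mod 11)


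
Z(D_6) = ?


Z(G) = {g ∈ G | gx = xg for all x ∈ G}
For even n, Z(D_n) = {e, r^(n/2)}: the 180° rotation r^3 commutes with every reflection and rotation

Z(D_6) = {e, r^3}


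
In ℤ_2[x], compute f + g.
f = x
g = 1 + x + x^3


Add coefficients mod 2:
x^0: 0 + 1 = 1 (mod 2)
x^1: 1 + 1 = 0 (mod 2)
x^2: 0 + 0 = 0 (mod 2)
x^3: 0 + 1 = 1 (mod 2)
Result: 1 + x^3

f + g = 1 + x^3


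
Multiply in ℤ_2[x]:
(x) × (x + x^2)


Expand and collect like terms; reduce coefficients mod 2:
x^0: 0·0 = 0 ≡ 0 (mod 2)
x^1: 0·1 + 1·0 = 0 ≡ 0 (mod 2)
x^2: 0·1 + 1·1 = 1 ≡ 1 (mod 2)
x^3: 1·1 = 1 ≡ 1 (mod 2)
Result: x^2 + x^3

f · g = x^2 + x^3


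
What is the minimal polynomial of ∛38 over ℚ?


∛38 satisfies x³ - 38 = 0, irreducible over ℚ (no rational root; 38 is not a perfect cube)

Minimal polynomial: x³ - 38


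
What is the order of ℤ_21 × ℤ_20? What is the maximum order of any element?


|ℤ_21 × ℤ_20| = 21 × 20 = 420
Max element order = lcm(21,20) = 420
Cyclic? Yes (gcd=1)

|ℤ_21×ℤ_20| = 420, max element order = 420


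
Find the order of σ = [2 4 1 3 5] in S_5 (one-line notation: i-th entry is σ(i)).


Cycle decomposition: (1 2 4 3)
Cycle lengths: 4
Order = lcm(4) = 4

ord(σ) = 4


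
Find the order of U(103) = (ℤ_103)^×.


U(n) is the group of units mod n; |U(n)| = φ(n)
|U(103)| = φ(103) = 102

|U(103) = (ℤ_103)^×| = 102


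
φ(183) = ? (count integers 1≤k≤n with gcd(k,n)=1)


Factor n: 183 = 3 × 61
φ(n) = n · ∏(1 - 1/p) over distinct primes p | n
φ(183) = 183 · (1 - 1/3) · (1 - 1/61) = 120

φ(183) = 120


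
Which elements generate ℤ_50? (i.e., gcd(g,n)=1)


g generates ℤ_n iff gcd(g,n) = 1
Prime factors of 50: 2, 5
Generators are g ∈ {1,...,49} not divisible by any of these primes.
Generators: {1, 3, 7, 9, 11, 13, 17, 19, 21, 23, 27, 29, 31, 33, 37, 39, 41, 43, 47, 49}
Number of generators = φ(50) = 20

Generators of ℤ_50 = {1, 3, 7, 9, 11, 13, 17, 19, 21, 23, 27, 29, 31, 33, 37, 39, 41, 43, 47, 49}


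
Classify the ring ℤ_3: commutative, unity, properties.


ℤ_3 is a commutative ring with unity 1; 3 is prime, so ℤ_3 is a field (hence an integral domain)
Commutative: Yes
Integral domain: Yes
Has unity: Yes

ℤ_3: Commutative=Yes, Unity=Yes


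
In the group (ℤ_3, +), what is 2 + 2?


Operation: addition mod 3
2 + 2 = (a + b) mod 3 with a = 2, b = 2

2 + 2 = 1


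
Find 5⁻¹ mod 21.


Use the extended Euclidean algorithm to write 1 = 5·s + 21·t; then s mod 21 is the inverse.
Euclidean algorithm:
  5 = 0·21 + 5
  21 = 4·5 + 1
  5 = 5·1 + 0
gcd(5,21) = 1
Back-substitution gives: 5·(-4) + 21·(1) = 1
So 5⁻¹ ≡ -4 ≡ 17 (mod 21)
Check: 5 × 17 = 85 ≡ 1 (mod 21) ✓

5⁻¹ ≡ 17 (mod 21)
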